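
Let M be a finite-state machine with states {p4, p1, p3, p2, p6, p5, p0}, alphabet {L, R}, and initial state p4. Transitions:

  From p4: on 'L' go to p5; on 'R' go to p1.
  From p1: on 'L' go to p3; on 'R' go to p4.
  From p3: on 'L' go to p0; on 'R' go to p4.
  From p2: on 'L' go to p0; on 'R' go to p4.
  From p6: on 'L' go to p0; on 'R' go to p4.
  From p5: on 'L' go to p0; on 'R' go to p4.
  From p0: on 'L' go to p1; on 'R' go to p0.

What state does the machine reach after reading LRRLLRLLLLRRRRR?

Trace: p4 -L-> p5 -R-> p4 -R-> p1 -L-> p3 -L-> p0 -R-> p0 -L-> p1 -L-> p3 -L-> p0 -L-> p1 -R-> p4 -R-> p1 -R-> p4 -R-> p1 -R-> p4

p4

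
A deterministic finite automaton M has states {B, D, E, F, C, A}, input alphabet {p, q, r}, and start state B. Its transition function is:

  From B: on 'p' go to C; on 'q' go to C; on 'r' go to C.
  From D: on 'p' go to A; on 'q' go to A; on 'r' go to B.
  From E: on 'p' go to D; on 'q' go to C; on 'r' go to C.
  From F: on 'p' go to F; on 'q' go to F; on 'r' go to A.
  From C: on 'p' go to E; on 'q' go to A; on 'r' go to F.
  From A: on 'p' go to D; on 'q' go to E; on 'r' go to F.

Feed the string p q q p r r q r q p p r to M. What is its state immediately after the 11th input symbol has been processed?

start at B
read 'p': B → C
read 'q': C → A
read 'q': A → E
read 'p': E → D
read 'r': D → B
read 'r': B → C
read 'q': C → A
read 'r': A → F
read 'q': F → F
read 'p': F → F
read 'p': F → F
After 11 symbols: F.

F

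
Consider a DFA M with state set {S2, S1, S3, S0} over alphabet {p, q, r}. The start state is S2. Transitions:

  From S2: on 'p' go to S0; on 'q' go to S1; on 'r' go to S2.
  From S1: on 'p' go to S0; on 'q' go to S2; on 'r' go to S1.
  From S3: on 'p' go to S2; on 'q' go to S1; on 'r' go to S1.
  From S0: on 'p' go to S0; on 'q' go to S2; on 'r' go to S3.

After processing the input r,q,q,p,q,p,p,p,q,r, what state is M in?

start at S2
read 'r': S2 → S2
read 'q': S2 → S1
read 'q': S1 → S2
read 'p': S2 → S0
read 'q': S0 → S2
read 'p': S2 → S0
read 'p': S0 → S0
read 'p': S0 → S0
read 'q': S0 → S2
read 'r': S2 → S2

S2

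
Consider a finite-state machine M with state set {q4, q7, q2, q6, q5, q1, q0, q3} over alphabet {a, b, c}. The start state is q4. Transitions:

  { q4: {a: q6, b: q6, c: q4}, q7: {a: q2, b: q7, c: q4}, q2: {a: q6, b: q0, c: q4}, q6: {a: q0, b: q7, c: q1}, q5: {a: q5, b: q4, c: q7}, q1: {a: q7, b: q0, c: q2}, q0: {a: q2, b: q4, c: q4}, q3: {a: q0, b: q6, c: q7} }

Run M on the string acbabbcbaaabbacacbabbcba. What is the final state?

q0

q4 → q6 → q1 → q0 → q2 → q0 → q4 → q4 → q6 → q0 → q2 → q6 → q7 → q7 → q2 → q4 → q6 → q1 → q0 → q2 → q0 → q4 → q4 → q6 → q0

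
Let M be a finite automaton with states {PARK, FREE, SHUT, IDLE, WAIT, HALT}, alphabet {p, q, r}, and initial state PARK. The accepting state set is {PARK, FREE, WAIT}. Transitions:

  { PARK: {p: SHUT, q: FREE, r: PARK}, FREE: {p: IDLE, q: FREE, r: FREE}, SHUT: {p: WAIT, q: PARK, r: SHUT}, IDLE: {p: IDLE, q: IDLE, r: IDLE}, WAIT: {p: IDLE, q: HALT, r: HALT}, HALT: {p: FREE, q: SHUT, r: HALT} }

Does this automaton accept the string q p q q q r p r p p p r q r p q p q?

No

PARK → FREE → IDLE → IDLE → IDLE → IDLE → IDLE → IDLE → IDLE → IDLE → IDLE → IDLE → IDLE → IDLE → IDLE → IDLE → IDLE → IDLE → IDLE
End state IDLE is not accepting.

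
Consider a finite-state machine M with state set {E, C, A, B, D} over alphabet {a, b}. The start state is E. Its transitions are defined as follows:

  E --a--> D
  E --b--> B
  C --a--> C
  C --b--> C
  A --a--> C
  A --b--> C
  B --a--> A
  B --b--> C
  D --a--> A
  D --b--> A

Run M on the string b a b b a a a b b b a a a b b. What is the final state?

E → B → A → C → C → C → C → C → C → C → C → C → C → C → C → C

C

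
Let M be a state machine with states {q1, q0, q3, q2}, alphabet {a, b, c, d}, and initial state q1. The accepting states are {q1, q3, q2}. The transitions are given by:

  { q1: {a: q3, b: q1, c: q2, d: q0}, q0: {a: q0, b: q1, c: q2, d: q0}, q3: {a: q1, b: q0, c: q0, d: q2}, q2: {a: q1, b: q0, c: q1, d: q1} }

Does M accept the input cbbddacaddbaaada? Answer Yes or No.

q1 → q2 → q0 → q1 → q0 → q0 → q0 → q2 → q1 → q0 → q0 → q1 → q3 → q1 → q3 → q2 → q1
End state q1 is accepting.

Yes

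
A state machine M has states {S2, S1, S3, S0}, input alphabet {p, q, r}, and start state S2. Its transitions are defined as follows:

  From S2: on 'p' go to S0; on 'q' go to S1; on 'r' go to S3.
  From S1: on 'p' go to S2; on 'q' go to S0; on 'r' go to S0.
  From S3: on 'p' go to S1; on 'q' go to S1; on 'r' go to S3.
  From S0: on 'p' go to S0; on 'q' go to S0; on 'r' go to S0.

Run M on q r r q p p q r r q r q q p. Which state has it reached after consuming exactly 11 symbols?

S0

S2 → S1 → S0 → S0 → S0 → S0 → S0 → S0 → S0 → S0 → S0 → S0
After 11 symbols: S0.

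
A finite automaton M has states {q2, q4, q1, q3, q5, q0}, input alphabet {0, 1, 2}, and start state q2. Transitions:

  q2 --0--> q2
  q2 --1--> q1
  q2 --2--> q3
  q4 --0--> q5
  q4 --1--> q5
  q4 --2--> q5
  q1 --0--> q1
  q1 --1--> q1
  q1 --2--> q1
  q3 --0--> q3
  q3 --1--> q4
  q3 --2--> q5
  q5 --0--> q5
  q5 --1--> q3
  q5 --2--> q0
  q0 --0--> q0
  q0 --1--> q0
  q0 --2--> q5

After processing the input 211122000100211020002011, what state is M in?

q4

start at q2
read '2': q2 → q3
read '1': q3 → q4
read '1': q4 → q5
read '1': q5 → q3
read '2': q3 → q5
read '2': q5 → q0
read '0': q0 → q0
read '0': q0 → q0
read '0': q0 → q0
read '1': q0 → q0
read '0': q0 → q0
read '0': q0 → q0
read '2': q0 → q5
read '1': q5 → q3
read '1': q3 → q4
read '0': q4 → q5
read '2': q5 → q0
read '0': q0 → q0
read '0': q0 → q0
read '0': q0 → q0
read '2': q0 → q5
read '0': q5 → q5
read '1': q5 → q3
read '1': q3 → q4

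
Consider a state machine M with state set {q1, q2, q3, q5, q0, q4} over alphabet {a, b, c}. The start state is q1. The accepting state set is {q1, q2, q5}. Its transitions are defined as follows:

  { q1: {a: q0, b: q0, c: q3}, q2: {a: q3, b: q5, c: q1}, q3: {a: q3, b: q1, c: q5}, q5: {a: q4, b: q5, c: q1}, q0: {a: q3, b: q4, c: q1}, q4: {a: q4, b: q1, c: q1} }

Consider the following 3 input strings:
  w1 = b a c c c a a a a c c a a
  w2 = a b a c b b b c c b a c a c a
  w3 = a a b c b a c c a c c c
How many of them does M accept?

w1: q1 → q0 → q3 → q5 → q1 → q3 → q3 → q3 → q3 → q3 → q5 → q1 → q0 → q3  → end q3, rejected
w2: q1 → q0 → q4 → q4 → q1 → q0 → q4 → q1 → q3 → q5 → q5 → q4 → q1 → q0 → q1 → q0  → end q0, rejected
w3: q1 → q0 → q3 → q1 → q3 → q1 → q0 → q1 → q3 → q3 → q5 → q1 → q3  → end q3, rejected

0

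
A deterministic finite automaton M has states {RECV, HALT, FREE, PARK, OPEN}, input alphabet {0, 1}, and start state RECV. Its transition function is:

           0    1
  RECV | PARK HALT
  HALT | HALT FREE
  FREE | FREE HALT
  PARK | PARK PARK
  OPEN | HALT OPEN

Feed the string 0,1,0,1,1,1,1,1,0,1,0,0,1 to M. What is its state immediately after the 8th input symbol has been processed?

Trace: RECV -0-> PARK -1-> PARK -0-> PARK -1-> PARK -1-> PARK -1-> PARK -1-> PARK -1-> PARK
After 8 symbols: PARK.

PARK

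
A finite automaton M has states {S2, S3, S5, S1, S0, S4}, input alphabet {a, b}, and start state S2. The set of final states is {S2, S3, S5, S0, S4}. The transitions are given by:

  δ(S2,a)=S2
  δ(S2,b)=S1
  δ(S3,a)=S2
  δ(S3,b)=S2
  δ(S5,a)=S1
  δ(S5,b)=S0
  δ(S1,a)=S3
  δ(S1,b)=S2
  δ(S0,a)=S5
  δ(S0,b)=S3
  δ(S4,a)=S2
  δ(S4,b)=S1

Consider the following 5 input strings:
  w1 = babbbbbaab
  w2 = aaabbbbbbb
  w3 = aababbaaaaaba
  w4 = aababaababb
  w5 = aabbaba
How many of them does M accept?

2

w1:
  start at S2
  read 'b': S2 → S1
  read 'a': S1 → S3
  read 'b': S3 → S2
  read 'b': S2 → S1
  read 'b': S1 → S2
  read 'b': S2 → S1
  read 'b': S1 → S2
  read 'a': S2 → S2
  read 'a': S2 → S2
  read 'b': S2 → S1
  end S1, rejected
w2:
  start at S2
  read 'a': S2 → S2
  read 'a': S2 → S2
  read 'a': S2 → S2
  read 'b': S2 → S1
  read 'b': S1 → S2
  read 'b': S2 → S1
  read 'b': S1 → S2
  read 'b': S2 → S1
  read 'b': S1 → S2
  read 'b': S2 → S1
  end S1, rejected
w3:
  start at S2
  read 'a': S2 → S2
  read 'a': S2 → S2
  read 'b': S2 → S1
  read 'a': S1 → S3
  read 'b': S3 → S2
  read 'b': S2 → S1
  read 'a': S1 → S3
  read 'a': S3 → S2
  read 'a': S2 → S2
  read 'a': S2 → S2
  read 'a': S2 → S2
  read 'b': S2 → S1
  read 'a': S1 → S3
  end S3, accepted
w4:
  start at S2
  read 'a': S2 → S2
  read 'a': S2 → S2
  read 'b': S2 → S1
  read 'a': S1 → S3
  read 'b': S3 → S2
  read 'a': S2 → S2
  read 'a': S2 → S2
  read 'b': S2 → S1
  read 'a': S1 → S3
  read 'b': S3 → S2
  read 'b': S2 → S1
  end S1, rejected
w5:
  start at S2
  read 'a': S2 → S2
  read 'a': S2 → S2
  read 'b': S2 → S1
  read 'b': S1 → S2
  read 'a': S2 → S2
  read 'b': S2 → S1
  read 'a': S1 → S3
  end S3, accepted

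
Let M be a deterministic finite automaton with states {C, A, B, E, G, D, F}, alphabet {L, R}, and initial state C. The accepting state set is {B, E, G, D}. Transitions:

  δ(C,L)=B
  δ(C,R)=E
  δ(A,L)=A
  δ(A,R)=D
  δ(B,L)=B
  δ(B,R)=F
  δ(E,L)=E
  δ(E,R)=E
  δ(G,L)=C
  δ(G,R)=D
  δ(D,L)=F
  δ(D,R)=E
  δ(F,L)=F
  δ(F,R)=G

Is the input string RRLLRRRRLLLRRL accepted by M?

Yes

Trace: C -R-> E -R-> E -L-> E -L-> E -R-> E -R-> E -R-> E -R-> E -L-> E -L-> E -L-> E -R-> E -R-> E -L-> E
End state E is accepting.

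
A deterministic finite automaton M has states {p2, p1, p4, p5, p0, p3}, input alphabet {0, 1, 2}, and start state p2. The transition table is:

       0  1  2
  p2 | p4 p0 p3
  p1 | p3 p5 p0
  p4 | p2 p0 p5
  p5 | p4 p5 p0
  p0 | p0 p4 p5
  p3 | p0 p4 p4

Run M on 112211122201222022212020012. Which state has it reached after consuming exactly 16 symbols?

p4

p2 → p0 → p4 → p5 → p0 → p4 → p0 → p4 → p5 → p0 → p5 → p4 → p0 → p5 → p0 → p5 → p4
After 16 symbols: p4.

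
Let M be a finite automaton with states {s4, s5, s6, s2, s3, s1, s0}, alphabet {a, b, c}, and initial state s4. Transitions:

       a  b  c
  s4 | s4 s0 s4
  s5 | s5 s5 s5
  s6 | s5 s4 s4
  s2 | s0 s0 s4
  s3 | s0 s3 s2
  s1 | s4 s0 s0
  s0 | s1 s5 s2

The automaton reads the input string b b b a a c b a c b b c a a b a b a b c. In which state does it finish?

s5

start at s4
read 'b': s4 → s0
read 'b': s0 → s5
read 'b': s5 → s5
read 'a': s5 → s5
read 'a': s5 → s5
read 'c': s5 → s5
read 'b': s5 → s5
read 'a': s5 → s5
read 'c': s5 → s5
read 'b': s5 → s5
read 'b': s5 → s5
read 'c': s5 → s5
read 'a': s5 → s5
read 'a': s5 → s5
read 'b': s5 → s5
read 'a': s5 → s5
read 'b': s5 → s5
read 'a': s5 → s5
read 'b': s5 → s5
read 'c': s5 → s5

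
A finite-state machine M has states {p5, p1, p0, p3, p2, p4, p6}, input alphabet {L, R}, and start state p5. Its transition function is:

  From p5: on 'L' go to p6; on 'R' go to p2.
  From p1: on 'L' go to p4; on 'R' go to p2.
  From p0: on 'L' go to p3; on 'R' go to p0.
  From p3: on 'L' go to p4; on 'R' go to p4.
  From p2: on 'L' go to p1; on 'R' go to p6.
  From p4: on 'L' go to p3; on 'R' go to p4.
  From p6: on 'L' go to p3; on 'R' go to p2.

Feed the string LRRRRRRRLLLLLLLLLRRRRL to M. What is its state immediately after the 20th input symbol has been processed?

Trace: p5 -L-> p6 -R-> p2 -R-> p6 -R-> p2 -R-> p6 -R-> p2 -R-> p6 -R-> p2 -L-> p1 -L-> p4 -L-> p3 -L-> p4 -L-> p3 -L-> p4 -L-> p3 -L-> p4 -L-> p3 -R-> p4 -R-> p4 -R-> p4
After 20 symbols: p4.

p4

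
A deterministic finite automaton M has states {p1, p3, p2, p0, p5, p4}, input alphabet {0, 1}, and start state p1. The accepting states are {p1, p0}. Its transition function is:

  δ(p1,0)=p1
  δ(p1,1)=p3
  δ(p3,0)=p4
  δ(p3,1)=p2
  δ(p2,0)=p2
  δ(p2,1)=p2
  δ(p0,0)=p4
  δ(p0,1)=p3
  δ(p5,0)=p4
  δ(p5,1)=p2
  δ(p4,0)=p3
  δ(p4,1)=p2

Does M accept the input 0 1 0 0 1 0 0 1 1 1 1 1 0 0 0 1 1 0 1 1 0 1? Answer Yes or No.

start at p1
read '0': p1 → p1
read '1': p1 → p3
read '0': p3 → p4
read '0': p4 → p3
read '1': p3 → p2
read '0': p2 → p2
read '0': p2 → p2
read '1': p2 → p2
read '1': p2 → p2
read '1': p2 → p2
read '1': p2 → p2
read '1': p2 → p2
read '0': p2 → p2
read '0': p2 → p2
read '0': p2 → p2
read '1': p2 → p2
read '1': p2 → p2
read '0': p2 → p2
read '1': p2 → p2
read '1': p2 → p2
read '0': p2 → p2
read '1': p2 → p2
End state p2 is not accepting.

No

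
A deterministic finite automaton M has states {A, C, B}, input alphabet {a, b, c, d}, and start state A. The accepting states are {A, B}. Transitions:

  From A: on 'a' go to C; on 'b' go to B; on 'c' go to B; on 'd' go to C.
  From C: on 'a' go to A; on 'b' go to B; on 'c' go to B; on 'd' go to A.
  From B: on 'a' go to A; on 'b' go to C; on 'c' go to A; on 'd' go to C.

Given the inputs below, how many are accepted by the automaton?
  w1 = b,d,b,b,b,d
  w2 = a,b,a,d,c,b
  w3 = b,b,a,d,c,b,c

1

w1: Trace: A -b-> B -d-> C -b-> B -b-> C -b-> B -d-> C  → end C, rejected
w2: Trace: A -a-> C -b-> B -a-> A -d-> C -c-> B -b-> C  → end C, rejected
w3: Trace: A -b-> B -b-> C -a-> A -d-> C -c-> B -b-> C -c-> B  → end B, accepted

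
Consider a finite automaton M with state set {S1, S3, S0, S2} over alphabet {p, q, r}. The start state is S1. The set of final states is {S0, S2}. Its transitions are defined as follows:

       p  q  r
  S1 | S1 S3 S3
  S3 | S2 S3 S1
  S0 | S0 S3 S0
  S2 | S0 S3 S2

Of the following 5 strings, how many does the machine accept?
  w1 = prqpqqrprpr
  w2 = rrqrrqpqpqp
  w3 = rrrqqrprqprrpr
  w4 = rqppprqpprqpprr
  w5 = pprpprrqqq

w1: Trace: S1 -p-> S1 -r-> S3 -q-> S3 -p-> S2 -q-> S3 -q-> S3 -r-> S1 -p-> S1 -r-> S3 -p-> S2 -r-> S2  → end S2, accepted
w2: Trace: S1 -r-> S3 -r-> S1 -q-> S3 -r-> S1 -r-> S3 -q-> S3 -p-> S2 -q-> S3 -p-> S2 -q-> S3 -p-> S2  → end S2, accepted
w3: Trace: S1 -r-> S3 -r-> S1 -r-> S3 -q-> S3 -q-> S3 -r-> S1 -p-> S1 -r-> S3 -q-> S3 -p-> S2 -r-> S2 -r-> S2 -p-> S0 -r-> S0  → end S0, accepted
w4: Trace: S1 -r-> S3 -q-> S3 -p-> S2 -p-> S0 -p-> S0 -r-> S0 -q-> S3 -p-> S2 -p-> S0 -r-> S0 -q-> S3 -p-> S2 -p-> S0 -r-> S0 -r-> S0  → end S0, accepted
w5: Trace: S1 -p-> S1 -p-> S1 -r-> S3 -p-> S2 -p-> S0 -r-> S0 -r-> S0 -q-> S3 -q-> S3 -q-> S3  → end S3, rejected

4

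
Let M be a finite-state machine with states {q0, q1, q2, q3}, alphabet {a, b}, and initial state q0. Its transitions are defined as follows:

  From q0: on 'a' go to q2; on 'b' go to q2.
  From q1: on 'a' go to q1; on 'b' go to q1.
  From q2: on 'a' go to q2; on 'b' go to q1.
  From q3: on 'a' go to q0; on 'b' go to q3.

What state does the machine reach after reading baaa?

q2

Trace: q0 -b-> q2 -a-> q2 -a-> q2 -a-> q2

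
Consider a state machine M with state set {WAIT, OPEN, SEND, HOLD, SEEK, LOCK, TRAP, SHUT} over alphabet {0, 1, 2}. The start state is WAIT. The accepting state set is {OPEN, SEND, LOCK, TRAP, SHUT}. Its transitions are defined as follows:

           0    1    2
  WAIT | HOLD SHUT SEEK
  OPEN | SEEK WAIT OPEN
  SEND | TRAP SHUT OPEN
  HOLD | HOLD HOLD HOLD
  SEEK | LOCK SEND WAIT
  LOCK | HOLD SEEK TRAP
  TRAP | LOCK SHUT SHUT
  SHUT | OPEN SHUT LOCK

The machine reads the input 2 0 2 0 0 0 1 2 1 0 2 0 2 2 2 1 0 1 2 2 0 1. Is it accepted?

No

Trace: WAIT -2-> SEEK -0-> LOCK -2-> TRAP -0-> LOCK -0-> HOLD -0-> HOLD -1-> HOLD -2-> HOLD -1-> HOLD -0-> HOLD -2-> HOLD -0-> HOLD -2-> HOLD -2-> HOLD -2-> HOLD -1-> HOLD -0-> HOLD -1-> HOLD -2-> HOLD -2-> HOLD -0-> HOLD -1-> HOLD
End state HOLD is not accepting.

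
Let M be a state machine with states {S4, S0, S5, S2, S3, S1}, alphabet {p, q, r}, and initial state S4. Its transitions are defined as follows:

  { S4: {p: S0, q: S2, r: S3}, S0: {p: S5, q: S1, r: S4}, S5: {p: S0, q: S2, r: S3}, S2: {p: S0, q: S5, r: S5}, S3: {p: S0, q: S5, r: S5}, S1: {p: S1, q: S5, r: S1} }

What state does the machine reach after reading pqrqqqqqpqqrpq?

S1

start at S4
read 'p': S4 → S0
read 'q': S0 → S1
read 'r': S1 → S1
read 'q': S1 → S5
read 'q': S5 → S2
read 'q': S2 → S5
read 'q': S5 → S2
read 'q': S2 → S5
read 'p': S5 → S0
read 'q': S0 → S1
read 'q': S1 → S5
read 'r': S5 → S3
read 'p': S3 → S0
read 'q': S0 → S1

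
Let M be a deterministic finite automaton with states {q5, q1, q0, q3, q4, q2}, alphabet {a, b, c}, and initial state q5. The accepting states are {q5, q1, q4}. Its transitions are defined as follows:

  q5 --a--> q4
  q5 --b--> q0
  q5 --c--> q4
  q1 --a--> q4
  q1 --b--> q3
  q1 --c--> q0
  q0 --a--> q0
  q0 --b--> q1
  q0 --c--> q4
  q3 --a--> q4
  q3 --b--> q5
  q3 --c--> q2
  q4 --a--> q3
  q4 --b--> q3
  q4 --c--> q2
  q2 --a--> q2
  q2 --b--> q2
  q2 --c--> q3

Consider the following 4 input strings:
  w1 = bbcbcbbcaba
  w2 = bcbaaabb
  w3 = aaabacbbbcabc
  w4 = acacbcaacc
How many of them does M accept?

1

w1: q5 → q0 → q1 → q0 → q1 → q0 → q1 → q3 → q2 → q2 → q2 → q2  → end q2, rejected
w2: q5 → q0 → q4 → q3 → q4 → q3 → q4 → q3 → q5  → end q5, accepted
w3: q5 → q4 → q3 → q4 → q3 → q4 → q2 → q2 → q2 → q2 → q3 → q4 → q3 → q2  → end q2, rejected
w4: q5 → q4 → q2 → q2 → q3 → q5 → q4 → q3 → q4 → q2 → q3  → end q3, rejected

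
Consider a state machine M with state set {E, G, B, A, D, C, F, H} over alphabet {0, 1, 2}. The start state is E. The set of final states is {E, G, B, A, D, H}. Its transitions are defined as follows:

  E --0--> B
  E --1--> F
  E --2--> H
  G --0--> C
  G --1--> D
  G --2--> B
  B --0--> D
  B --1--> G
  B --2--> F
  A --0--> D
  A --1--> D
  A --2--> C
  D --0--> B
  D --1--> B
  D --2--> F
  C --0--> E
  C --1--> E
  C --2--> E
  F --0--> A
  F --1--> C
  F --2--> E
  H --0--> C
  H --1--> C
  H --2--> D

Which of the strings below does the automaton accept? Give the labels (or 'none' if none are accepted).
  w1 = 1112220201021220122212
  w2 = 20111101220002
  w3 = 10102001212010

w1:
  start at E
  read '1': E → F
  read '1': F → C
  read '1': C → E
  read '2': E → H
  read '2': H → D
  read '2': D → F
  read '0': F → A
  read '2': A → C
  read '0': C → E
  read '1': E → F
  read '0': F → A
  read '2': A → C
  read '1': C → E
  read '2': E → H
  read '2': H → D
  read '0': D → B
  read '1': B → G
  read '2': G → B
  read '2': B → F
  read '2': F → E
  read '1': E → F
  read '2': F → E
  end E, accepted
w2:
  start at E
  read '2': E → H
  read '0': H → C
  read '1': C → E
  read '1': E → F
  read '1': F → C
  read '1': C → E
  read '0': E → B
  read '1': B → G
  read '2': G → B
  read '2': B → F
  read '0': F → A
  read '0': A → D
  read '0': D → B
  read '2': B → F
  end F, rejected
w3:
  start at E
  read '1': E → F
  read '0': F → A
  read '1': A → D
  read '0': D → B
  read '2': B → F
  read '0': F → A
  read '0': A → D
  read '1': D → B
  read '2': B → F
  read '1': F → C
  read '2': C → E
  read '0': E → B
  read '1': B → G
  read '0': G → C
  end C, rejected

w1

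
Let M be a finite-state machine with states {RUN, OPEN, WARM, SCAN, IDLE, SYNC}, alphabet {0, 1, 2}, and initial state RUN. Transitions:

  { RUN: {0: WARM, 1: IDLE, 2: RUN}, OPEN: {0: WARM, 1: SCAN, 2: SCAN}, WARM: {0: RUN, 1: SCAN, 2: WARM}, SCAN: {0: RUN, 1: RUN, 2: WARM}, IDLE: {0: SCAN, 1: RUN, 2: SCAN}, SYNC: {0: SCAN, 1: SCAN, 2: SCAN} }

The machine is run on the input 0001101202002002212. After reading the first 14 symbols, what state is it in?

Trace: RUN -0-> WARM -0-> RUN -0-> WARM -1-> SCAN -1-> RUN -0-> WARM -1-> SCAN -2-> WARM -0-> RUN -2-> RUN -0-> WARM -0-> RUN -2-> RUN -0-> WARM
After 14 symbols: WARM.

WARM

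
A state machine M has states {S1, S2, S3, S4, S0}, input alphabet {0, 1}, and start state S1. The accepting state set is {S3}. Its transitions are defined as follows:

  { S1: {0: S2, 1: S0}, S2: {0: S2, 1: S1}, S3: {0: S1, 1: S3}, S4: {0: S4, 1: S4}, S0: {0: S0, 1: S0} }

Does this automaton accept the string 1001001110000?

No

S1 → S0 → S0 → S0 → S0 → S0 → S0 → S0 → S0 → S0 → S0 → S0 → S0 → S0
End state S0 is not accepting.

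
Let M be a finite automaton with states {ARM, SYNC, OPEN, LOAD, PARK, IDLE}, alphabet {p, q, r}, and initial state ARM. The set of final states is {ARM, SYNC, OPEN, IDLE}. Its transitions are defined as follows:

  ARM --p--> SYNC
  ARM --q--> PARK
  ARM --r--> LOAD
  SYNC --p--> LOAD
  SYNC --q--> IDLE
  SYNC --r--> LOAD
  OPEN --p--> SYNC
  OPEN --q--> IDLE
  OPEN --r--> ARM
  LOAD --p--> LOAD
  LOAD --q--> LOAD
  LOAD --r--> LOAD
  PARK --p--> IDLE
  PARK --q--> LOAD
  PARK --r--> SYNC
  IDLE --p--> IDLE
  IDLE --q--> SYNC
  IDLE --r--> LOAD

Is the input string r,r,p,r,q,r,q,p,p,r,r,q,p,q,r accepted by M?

ARM → LOAD → LOAD → LOAD → LOAD → LOAD → LOAD → LOAD → LOAD → LOAD → LOAD → LOAD → LOAD → LOAD → LOAD → LOAD
End state LOAD is not accepting.

No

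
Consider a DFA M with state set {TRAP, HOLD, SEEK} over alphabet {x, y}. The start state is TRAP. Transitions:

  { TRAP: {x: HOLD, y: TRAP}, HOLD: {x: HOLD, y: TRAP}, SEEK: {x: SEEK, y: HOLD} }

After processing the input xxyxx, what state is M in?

HOLD

TRAP → HOLD → HOLD → TRAP → HOLD → HOLD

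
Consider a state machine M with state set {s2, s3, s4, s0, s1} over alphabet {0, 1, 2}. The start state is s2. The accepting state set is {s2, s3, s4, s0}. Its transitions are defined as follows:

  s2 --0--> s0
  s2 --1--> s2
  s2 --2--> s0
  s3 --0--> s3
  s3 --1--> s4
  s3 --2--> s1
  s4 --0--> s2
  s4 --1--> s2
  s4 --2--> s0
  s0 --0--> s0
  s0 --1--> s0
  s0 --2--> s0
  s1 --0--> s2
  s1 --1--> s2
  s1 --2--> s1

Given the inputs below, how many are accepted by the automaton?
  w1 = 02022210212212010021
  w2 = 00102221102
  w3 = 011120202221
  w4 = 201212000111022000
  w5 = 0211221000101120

w1:
  start at s2
  read '0': s2 → s0
  read '2': s0 → s0
  read '0': s0 → s0
  read '2': s0 → s0
  read '2': s0 → s0
  read '2': s0 → s0
  read '1': s0 → s0
  read '0': s0 → s0
  read '2': s0 → s0
  read '1': s0 → s0
  read '2': s0 → s0
  read '2': s0 → s0
  read '1': s0 → s0
  read '2': s0 → s0
  read '0': s0 → s0
  read '1': s0 → s0
  read '0': s0 → s0
  read '0': s0 → s0
  read '2': s0 → s0
  read '1': s0 → s0
  end s0, accepted
w2:
  start at s2
  read '0': s2 → s0
  read '0': s0 → s0
  read '1': s0 → s0
  read '0': s0 → s0
  read '2': s0 → s0
  read '2': s0 → s0
  read '2': s0 → s0
  read '1': s0 → s0
  read '1': s0 → s0
  read '0': s0 → s0
  read '2': s0 → s0
  end s0, accepted
w3:
  start at s2
  read '0': s2 → s0
  read '1': s0 → s0
  read '1': s0 → s0
  read '1': s0 → s0
  read '2': s0 → s0
  read '0': s0 → s0
  read '2': s0 → s0
  read '0': s0 → s0
  read '2': s0 → s0
  read '2': s0 → s0
  read '2': s0 → s0
  read '1': s0 → s0
  end s0, accepted
w4:
  start at s2
  read '2': s2 → s0
  read '0': s0 → s0
  read '1': s0 → s0
  read '2': s0 → s0
  read '1': s0 → s0
  read '2': s0 → s0
  read '0': s0 → s0
  read '0': s0 → s0
  read '0': s0 → s0
  read '1': s0 → s0
  read '1': s0 → s0
  read '1': s0 → s0
  read '0': s0 → s0
  read '2': s0 → s0
  read '2': s0 → s0
  read '0': s0 → s0
  read '0': s0 → s0
  read '0': s0 → s0
  end s0, accepted
w5:
  start at s2
  read '0': s2 → s0
  read '2': s0 → s0
  read '1': s0 → s0
  read '1': s0 → s0
  read '2': s0 → s0
  read '2': s0 → s0
  read '1': s0 → s0
  read '0': s0 → s0
  read '0': s0 → s0
  read '0': s0 → s0
  read '1': s0 → s0
  read '0': s0 → s0
  read '1': s0 → s0
  read '1': s0 → s0
  read '2': s0 → s0
  read '0': s0 → s0
  end s0, accepted

5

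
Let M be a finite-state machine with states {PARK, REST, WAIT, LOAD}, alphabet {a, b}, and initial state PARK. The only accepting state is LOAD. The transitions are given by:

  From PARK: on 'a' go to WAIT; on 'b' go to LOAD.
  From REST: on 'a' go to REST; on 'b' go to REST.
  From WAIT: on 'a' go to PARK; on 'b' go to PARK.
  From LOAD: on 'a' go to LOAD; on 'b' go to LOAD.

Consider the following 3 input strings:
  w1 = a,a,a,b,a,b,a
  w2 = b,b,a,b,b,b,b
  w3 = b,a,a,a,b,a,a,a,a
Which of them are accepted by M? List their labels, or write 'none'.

w1:
  start at PARK
  read 'a': PARK → WAIT
  read 'a': WAIT → PARK
  read 'a': PARK → WAIT
  read 'b': WAIT → PARK
  read 'a': PARK → WAIT
  read 'b': WAIT → PARK
  read 'a': PARK → WAIT
  end WAIT, rejected
w2:
  start at PARK
  read 'b': PARK → LOAD
  read 'b': LOAD → LOAD
  read 'a': LOAD → LOAD
  read 'b': LOAD → LOAD
  read 'b': LOAD → LOAD
  read 'b': LOAD → LOAD
  read 'b': LOAD → LOAD
  end LOAD, accepted
w3:
  start at PARK
  read 'b': PARK → LOAD
  read 'a': LOAD → LOAD
  read 'a': LOAD → LOAD
  read 'a': LOAD → LOAD
  read 'b': LOAD → LOAD
  read 'a': LOAD → LOAD
  read 'a': LOAD → LOAD
  read 'a': LOAD → LOAD
  read 'a': LOAD → LOAD
  end LOAD, accepted

w2, w3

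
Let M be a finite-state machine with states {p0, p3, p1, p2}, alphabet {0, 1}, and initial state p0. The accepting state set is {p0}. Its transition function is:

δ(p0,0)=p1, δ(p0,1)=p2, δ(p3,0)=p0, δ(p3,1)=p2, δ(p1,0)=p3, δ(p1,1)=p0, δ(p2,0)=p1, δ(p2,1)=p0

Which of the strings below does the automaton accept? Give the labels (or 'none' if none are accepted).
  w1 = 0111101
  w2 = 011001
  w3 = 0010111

w1, w3

w1: p0 → p1 → p0 → p2 → p0 → p2 → p1 → p0  → end p0, accepted
w2: p0 → p1 → p0 → p2 → p1 → p3 → p2  → end p2, rejected
w3: p0 → p1 → p3 → p2 → p1 → p0 → p2 → p0  → end p0, accepted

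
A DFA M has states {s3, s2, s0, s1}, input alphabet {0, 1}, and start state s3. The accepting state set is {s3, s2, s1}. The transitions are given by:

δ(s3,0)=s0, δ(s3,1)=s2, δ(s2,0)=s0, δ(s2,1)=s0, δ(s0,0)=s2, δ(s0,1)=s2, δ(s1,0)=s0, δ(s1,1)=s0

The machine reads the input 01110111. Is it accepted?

Yes

Trace: s3 -0-> s0 -1-> s2 -1-> s0 -1-> s2 -0-> s0 -1-> s2 -1-> s0 -1-> s2
End state s2 is accepting.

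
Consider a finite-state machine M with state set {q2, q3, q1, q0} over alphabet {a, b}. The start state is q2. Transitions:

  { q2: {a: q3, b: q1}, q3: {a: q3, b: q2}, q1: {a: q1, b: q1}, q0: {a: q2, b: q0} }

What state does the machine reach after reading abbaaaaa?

q1

q2 → q3 → q2 → q1 → q1 → q1 → q1 → q1 → q1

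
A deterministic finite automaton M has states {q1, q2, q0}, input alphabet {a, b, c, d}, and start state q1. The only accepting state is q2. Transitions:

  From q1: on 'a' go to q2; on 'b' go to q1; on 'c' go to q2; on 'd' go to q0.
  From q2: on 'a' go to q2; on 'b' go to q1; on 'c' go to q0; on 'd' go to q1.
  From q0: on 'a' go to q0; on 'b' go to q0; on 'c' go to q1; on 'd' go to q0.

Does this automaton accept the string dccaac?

Trace: q1 -d-> q0 -c-> q1 -c-> q2 -a-> q2 -a-> q2 -c-> q0
End state q0 is not accepting.

No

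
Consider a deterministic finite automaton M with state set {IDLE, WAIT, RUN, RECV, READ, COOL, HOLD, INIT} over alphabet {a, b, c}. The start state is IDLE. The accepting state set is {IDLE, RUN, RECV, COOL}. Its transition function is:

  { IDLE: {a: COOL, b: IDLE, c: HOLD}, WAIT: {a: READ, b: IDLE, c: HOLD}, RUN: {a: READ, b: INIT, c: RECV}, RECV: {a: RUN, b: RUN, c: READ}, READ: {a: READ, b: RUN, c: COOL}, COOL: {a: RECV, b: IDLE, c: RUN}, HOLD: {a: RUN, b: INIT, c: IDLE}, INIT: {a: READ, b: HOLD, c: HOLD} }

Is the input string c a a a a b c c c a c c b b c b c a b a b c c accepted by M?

No

IDLE → HOLD → RUN → READ → READ → READ → RUN → RECV → READ → COOL → RECV → READ → COOL → IDLE → IDLE → HOLD → INIT → HOLD → RUN → INIT → READ → RUN → RECV → READ
End state READ is not accepting.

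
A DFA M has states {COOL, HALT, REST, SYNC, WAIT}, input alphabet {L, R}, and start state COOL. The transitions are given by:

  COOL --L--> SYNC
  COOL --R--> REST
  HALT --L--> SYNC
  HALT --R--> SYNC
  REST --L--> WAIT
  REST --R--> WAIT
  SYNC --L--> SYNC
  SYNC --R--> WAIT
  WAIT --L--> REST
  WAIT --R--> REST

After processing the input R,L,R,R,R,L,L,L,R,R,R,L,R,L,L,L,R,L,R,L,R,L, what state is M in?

start at COOL
read 'R': COOL → REST
read 'L': REST → WAIT
read 'R': WAIT → REST
read 'R': REST → WAIT
read 'R': WAIT → REST
read 'L': REST → WAIT
read 'L': WAIT → REST
read 'L': REST → WAIT
read 'R': WAIT → REST
read 'R': REST → WAIT
read 'R': WAIT → REST
read 'L': REST → WAIT
read 'R': WAIT → REST
read 'L': REST → WAIT
read 'L': WAIT → REST
read 'L': REST → WAIT
read 'R': WAIT → REST
read 'L': REST → WAIT
read 'R': WAIT → REST
read 'L': REST → WAIT
read 'R': WAIT → REST
read 'L': REST → WAIT

WAIT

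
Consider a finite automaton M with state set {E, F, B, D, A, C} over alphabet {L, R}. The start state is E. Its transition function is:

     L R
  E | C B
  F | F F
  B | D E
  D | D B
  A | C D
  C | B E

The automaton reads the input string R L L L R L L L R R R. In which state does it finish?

B

E → B → D → D → D → B → D → D → D → B → E → B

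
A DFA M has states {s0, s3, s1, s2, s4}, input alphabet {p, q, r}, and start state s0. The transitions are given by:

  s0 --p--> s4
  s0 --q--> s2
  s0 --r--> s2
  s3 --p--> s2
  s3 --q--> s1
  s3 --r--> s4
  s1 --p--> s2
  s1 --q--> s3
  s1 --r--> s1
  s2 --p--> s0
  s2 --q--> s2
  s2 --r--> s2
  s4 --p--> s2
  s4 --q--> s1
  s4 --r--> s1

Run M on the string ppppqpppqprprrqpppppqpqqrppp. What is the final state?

s2

start at s0
read 'p': s0 → s4
read 'p': s4 → s2
read 'p': s2 → s0
read 'p': s0 → s4
read 'q': s4 → s1
read 'p': s1 → s2
read 'p': s2 → s0
read 'p': s0 → s4
read 'q': s4 → s1
read 'p': s1 → s2
read 'r': s2 → s2
read 'p': s2 → s0
read 'r': s0 → s2
read 'r': s2 → s2
read 'q': s2 → s2
read 'p': s2 → s0
read 'p': s0 → s4
read 'p': s4 → s2
read 'p': s2 → s0
read 'p': s0 → s4
read 'q': s4 → s1
read 'p': s1 → s2
read 'q': s2 → s2
read 'q': s2 → s2
read 'r': s2 → s2
read 'p': s2 → s0
read 'p': s0 → s4
read 'p': s4 → s2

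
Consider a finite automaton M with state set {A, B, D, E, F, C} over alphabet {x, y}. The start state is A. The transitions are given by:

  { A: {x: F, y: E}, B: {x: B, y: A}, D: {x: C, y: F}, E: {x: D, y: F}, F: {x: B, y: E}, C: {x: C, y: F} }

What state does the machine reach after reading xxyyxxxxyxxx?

start at A
read 'x': A → F
read 'x': F → B
read 'y': B → A
read 'y': A → E
read 'x': E → D
read 'x': D → C
read 'x': C → C
read 'x': C → C
read 'y': C → F
read 'x': F → B
read 'x': B → B
read 'x': B → B

B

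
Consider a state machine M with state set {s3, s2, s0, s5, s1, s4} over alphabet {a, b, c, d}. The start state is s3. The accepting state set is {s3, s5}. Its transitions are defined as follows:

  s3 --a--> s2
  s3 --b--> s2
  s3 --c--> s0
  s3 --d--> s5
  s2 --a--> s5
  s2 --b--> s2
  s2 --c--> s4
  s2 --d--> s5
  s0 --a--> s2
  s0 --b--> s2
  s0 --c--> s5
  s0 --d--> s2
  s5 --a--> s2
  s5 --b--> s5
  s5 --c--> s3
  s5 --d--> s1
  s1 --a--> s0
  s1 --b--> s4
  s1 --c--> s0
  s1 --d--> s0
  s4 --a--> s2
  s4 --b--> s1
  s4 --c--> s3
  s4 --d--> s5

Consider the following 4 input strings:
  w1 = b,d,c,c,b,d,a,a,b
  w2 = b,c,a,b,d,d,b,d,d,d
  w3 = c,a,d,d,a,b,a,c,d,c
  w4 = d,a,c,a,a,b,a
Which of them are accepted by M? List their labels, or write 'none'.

w1, w3

w1: s3 → s2 → s5 → s3 → s0 → s2 → s5 → s2 → s5 → s5  → end s5, accepted
w2: s3 → s2 → s4 → s2 → s2 → s5 → s1 → s4 → s5 → s1 → s0  → end s0, rejected
w3: s3 → s0 → s2 → s5 → s1 → s0 → s2 → s5 → s3 → s5 → s3  → end s3, accepted
w4: s3 → s5 → s2 → s4 → s2 → s5 → s5 → s2  → end s2, rejected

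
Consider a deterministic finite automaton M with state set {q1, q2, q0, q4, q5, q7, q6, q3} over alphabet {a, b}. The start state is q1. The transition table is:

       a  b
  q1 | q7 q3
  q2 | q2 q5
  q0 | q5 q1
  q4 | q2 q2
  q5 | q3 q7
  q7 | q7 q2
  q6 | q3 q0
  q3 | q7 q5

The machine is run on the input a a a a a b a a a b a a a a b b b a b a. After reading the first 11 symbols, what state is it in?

q3

q1 → q7 → q7 → q7 → q7 → q7 → q2 → q2 → q2 → q2 → q5 → q3
After 11 symbols: q3.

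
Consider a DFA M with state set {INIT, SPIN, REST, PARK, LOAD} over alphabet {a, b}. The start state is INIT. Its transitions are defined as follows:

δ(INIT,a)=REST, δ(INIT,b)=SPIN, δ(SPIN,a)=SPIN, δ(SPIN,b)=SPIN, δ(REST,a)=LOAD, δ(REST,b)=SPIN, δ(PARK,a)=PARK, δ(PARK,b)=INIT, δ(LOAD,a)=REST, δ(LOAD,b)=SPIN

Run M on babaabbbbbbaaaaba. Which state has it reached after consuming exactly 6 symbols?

INIT → SPIN → SPIN → SPIN → SPIN → SPIN → SPIN
After 6 symbols: SPIN.

SPIN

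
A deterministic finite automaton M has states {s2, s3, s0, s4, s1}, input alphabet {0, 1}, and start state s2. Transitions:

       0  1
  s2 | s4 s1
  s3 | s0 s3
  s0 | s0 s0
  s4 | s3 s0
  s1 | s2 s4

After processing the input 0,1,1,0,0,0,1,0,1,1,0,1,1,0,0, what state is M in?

s0

Trace: s2 -0-> s4 -1-> s0 -1-> s0 -0-> s0 -0-> s0 -0-> s0 -1-> s0 -0-> s0 -1-> s0 -1-> s0 -0-> s0 -1-> s0 -1-> s0 -0-> s0 -0-> s0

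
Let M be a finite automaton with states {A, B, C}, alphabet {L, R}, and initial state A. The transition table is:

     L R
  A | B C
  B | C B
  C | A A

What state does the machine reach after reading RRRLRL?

A → C → A → C → A → C → A

A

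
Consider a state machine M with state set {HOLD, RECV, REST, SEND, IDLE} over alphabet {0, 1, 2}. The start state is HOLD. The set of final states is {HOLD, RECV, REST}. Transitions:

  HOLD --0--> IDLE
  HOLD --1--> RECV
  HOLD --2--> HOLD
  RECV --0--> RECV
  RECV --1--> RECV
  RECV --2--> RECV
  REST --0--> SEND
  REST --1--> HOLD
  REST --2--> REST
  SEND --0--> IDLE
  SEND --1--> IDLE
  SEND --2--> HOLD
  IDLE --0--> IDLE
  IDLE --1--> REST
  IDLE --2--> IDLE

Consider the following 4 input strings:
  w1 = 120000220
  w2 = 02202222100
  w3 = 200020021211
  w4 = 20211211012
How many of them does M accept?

w1: Trace: HOLD -1-> RECV -2-> RECV -0-> RECV -0-> RECV -0-> RECV -0-> RECV -2-> RECV -2-> RECV -0-> RECV  → end RECV, accepted
w2: Trace: HOLD -0-> IDLE -2-> IDLE -2-> IDLE -0-> IDLE -2-> IDLE -2-> IDLE -2-> IDLE -2-> IDLE -1-> REST -0-> SEND -0-> IDLE  → end IDLE, rejected
w3: Trace: HOLD -2-> HOLD -0-> IDLE -0-> IDLE -0-> IDLE -2-> IDLE -0-> IDLE -0-> IDLE -2-> IDLE -1-> REST -2-> REST -1-> HOLD -1-> RECV  → end RECV, accepted
w4: Trace: HOLD -2-> HOLD -0-> IDLE -2-> IDLE -1-> REST -1-> HOLD -2-> HOLD -1-> RECV -1-> RECV -0-> RECV -1-> RECV -2-> RECV  → end RECV, accepted

3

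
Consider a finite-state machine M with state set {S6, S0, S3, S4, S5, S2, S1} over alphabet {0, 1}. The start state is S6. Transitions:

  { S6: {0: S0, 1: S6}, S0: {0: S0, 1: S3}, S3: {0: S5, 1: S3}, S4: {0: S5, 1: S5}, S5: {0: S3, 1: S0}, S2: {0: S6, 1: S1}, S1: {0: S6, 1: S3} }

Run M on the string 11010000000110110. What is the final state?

S5

S6 → S6 → S6 → S0 → S3 → S5 → S3 → S5 → S3 → S5 → S3 → S5 → S0 → S3 → S5 → S0 → S3 → S5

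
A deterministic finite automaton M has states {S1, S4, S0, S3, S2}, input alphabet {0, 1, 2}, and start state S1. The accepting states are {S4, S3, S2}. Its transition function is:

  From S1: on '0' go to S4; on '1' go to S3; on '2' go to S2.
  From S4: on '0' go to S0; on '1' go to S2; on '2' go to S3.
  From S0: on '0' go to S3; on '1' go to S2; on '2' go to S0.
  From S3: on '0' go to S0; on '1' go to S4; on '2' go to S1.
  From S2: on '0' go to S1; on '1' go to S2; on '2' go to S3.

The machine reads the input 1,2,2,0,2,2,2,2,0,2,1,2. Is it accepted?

start at S1
read '1': S1 → S3
read '2': S3 → S1
read '2': S1 → S2
read '0': S2 → S1
read '2': S1 → S2
read '2': S2 → S3
read '2': S3 → S1
read '2': S1 → S2
read '0': S2 → S1
read '2': S1 → S2
read '1': S2 → S2
read '2': S2 → S3
End state S3 is accepting.

Yes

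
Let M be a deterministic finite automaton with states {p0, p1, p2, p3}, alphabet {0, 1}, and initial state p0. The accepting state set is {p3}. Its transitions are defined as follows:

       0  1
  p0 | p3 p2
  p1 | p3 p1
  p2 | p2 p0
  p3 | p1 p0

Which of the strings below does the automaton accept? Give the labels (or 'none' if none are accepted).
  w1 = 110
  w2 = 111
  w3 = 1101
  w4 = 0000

w1:
  start at p0
  read '1': p0 → p2
  read '1': p2 → p0
  read '0': p0 → p3
  end p3, accepted
w2:
  start at p0
  read '1': p0 → p2
  read '1': p2 → p0
  read '1': p0 → p2
  end p2, rejected
w3:
  start at p0
  read '1': p0 → p2
  read '1': p2 → p0
  read '0': p0 → p3
  read '1': p3 → p0
  end p0, rejected
w4:
  start at p0
  read '0': p0 → p3
  read '0': p3 → p1
  read '0': p1 → p3
  read '0': p3 → p1
  end p1, rejected

w1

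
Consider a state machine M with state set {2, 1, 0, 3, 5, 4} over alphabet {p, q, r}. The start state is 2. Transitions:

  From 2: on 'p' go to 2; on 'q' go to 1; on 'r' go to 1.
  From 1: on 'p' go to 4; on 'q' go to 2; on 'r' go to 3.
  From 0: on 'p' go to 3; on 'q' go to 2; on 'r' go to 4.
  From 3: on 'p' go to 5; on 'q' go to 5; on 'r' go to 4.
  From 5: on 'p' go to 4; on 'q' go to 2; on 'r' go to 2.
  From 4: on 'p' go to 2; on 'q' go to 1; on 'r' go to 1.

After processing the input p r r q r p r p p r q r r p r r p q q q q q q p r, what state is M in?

1

Trace: 2 -p-> 2 -r-> 1 -r-> 3 -q-> 5 -r-> 2 -p-> 2 -r-> 1 -p-> 4 -p-> 2 -r-> 1 -q-> 2 -r-> 1 -r-> 3 -p-> 5 -r-> 2 -r-> 1 -p-> 4 -q-> 1 -q-> 2 -q-> 1 -q-> 2 -q-> 1 -q-> 2 -p-> 2 -r-> 1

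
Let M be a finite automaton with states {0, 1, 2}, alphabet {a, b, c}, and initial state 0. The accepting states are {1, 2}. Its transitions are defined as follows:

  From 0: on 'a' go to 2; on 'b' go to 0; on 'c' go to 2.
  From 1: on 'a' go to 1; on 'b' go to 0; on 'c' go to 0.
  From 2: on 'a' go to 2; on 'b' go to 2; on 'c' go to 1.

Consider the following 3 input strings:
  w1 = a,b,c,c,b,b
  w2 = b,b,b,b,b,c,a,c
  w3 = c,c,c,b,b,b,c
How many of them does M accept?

2

w1: Trace: 0 -a-> 2 -b-> 2 -c-> 1 -c-> 0 -b-> 0 -b-> 0  → end 0, rejected
w2: Trace: 0 -b-> 0 -b-> 0 -b-> 0 -b-> 0 -b-> 0 -c-> 2 -a-> 2 -c-> 1  → end 1, accepted
w3: Trace: 0 -c-> 2 -c-> 1 -c-> 0 -b-> 0 -b-> 0 -b-> 0 -c-> 2  → end 2, accepted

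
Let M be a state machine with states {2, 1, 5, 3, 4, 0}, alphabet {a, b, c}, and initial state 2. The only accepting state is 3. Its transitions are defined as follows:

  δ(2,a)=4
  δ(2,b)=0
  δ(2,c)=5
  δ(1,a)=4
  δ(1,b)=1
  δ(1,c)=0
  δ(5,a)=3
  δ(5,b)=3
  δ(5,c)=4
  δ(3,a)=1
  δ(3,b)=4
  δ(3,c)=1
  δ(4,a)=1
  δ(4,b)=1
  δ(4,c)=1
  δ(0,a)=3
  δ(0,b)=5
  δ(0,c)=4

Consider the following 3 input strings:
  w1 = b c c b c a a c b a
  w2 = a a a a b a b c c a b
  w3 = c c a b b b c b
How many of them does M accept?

1

w1:
  start at 2
  read 'b': 2 → 0
  read 'c': 0 → 4
  read 'c': 4 → 1
  read 'b': 1 → 1
  read 'c': 1 → 0
  read 'a': 0 → 3
  read 'a': 3 → 1
  read 'c': 1 → 0
  read 'b': 0 → 5
  read 'a': 5 → 3
  end 3, accepted
w2:
  start at 2
  read 'a': 2 → 4
  read 'a': 4 → 1
  read 'a': 1 → 4
  read 'a': 4 → 1
  read 'b': 1 → 1
  read 'a': 1 → 4
  read 'b': 4 → 1
  read 'c': 1 → 0
  read 'c': 0 → 4
  read 'a': 4 → 1
  read 'b': 1 → 1
  end 1, rejected
w3:
  start at 2
  read 'c': 2 → 5
  read 'c': 5 → 4
  read 'a': 4 → 1
  read 'b': 1 → 1
  read 'b': 1 → 1
  read 'b': 1 → 1
  read 'c': 1 → 0
  read 'b': 0 → 5
  end 5, rejected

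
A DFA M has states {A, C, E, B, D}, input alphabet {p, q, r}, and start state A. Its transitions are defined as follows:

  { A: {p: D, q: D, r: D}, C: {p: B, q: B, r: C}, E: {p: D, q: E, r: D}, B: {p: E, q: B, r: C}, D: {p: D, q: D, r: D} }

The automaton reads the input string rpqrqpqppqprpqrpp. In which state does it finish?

D

A → D → D → D → D → D → D → D → D → D → D → D → D → D → D → D → D → D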